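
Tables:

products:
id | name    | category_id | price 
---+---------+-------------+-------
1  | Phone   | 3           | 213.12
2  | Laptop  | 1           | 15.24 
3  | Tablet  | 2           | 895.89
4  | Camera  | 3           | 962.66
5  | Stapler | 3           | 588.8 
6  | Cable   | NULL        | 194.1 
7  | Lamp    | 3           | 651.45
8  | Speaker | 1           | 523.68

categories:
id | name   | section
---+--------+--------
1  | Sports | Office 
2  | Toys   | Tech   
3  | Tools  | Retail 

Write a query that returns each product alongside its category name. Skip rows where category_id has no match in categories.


INNER JOIN keeps only products rows whose category_id matches an id in categories. Walk through each product:
  - product 1 (Phone): category_id=3 -> matches Tools
  - product 2 (Laptop): category_id=1 -> matches Sports
  - product 3 (Tablet): category_id=2 -> matches Toys
  - product 4 (Camera): category_id=3 -> matches Tools
  - product 5 (Stapler): category_id=3 -> matches Tools
  - product 6 (Cable): category_id=NULL, no match -> dropped
  - product 7 (Lamp): category_id=3 -> matches Tools
  - product 8 (Speaker): category_id=1 -> matches Sports
So 1 of 8 rows is dropped.

SQL:
SELECT a.name, b.name AS category
FROM products a
INNER JOIN categories b ON a.category_id = b.id

Result:
name    | category
--------+---------
Phone   | Tools   
Laptop  | Sports  
Tablet  | Toys    
Camera  | Tools   
Stapler | Tools   
Lamp    | Tools   
Speaker | Sports  


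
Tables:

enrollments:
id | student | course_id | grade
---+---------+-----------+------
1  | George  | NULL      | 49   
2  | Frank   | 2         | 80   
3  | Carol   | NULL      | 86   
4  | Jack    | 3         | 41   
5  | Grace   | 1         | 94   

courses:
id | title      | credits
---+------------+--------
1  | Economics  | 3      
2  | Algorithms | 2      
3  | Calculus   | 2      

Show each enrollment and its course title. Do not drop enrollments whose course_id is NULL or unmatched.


LEFT JOIN keeps every row from enrollments (the left table); where course_id has no match in courses, the course columns become NULL. Walk through each enrollment:
  - enrollment 1 (George): course_id=NULL, no match -> kept with NULL
  - enrollment 2 (Frank): course_id=2 -> matches Algorithms
  - enrollment 3 (Carol): course_id=NULL, no match -> kept with NULL
  - enrollment 4 (Jack): course_id=3 -> matches Calculus
  - enrollment 5 (Grace): course_id=1 -> matches Economics
All 5 rows appear; 2 have NULL course.

SQL:
SELECT a.student, b.title AS course
FROM enrollments a
LEFT JOIN courses b ON a.course_id = b.id

Result:
student | course    
--------+-----------
George  | NULL      
Frank   | Algorithms
Carol   | NULL      
Jack    | Calculus  
Grace   | Economics 


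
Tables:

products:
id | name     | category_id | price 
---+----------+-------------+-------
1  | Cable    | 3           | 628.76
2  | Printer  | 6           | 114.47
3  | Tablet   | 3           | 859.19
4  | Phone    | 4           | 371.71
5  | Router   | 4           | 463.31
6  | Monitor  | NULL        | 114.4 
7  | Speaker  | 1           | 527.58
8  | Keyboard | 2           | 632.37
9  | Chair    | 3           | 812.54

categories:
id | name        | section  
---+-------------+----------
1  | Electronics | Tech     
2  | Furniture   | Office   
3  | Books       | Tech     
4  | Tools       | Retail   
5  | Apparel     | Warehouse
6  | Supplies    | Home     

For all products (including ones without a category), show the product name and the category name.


LEFT JOIN keeps every row from products (the left table); where category_id has no match in categories, the category columns become NULL. Walk through each product:
  - product 1 (Cable): category_id=3 -> matches Books
  - product 2 (Printer): category_id=6 -> matches Supplies
  - product 3 (Tablet): category_id=3 -> matches Books
  - product 4 (Phone): category_id=4 -> matches Tools
  - product 5 (Router): category_id=4 -> matches Tools
  - product 6 (Monitor): category_id=NULL, no match -> kept with NULL
  - product 7 (Speaker): category_id=1 -> matches Electronics
  - product 8 (Keyboard): category_id=2 -> matches Furniture
  - product 9 (Chair): category_id=3 -> matches Books
All 9 rows appear; 1 has NULL category.

SQL:
SELECT a.name, b.name AS category
FROM products a
LEFT JOIN categories b ON a.category_id = b.id

Result:
name     | category   
---------+------------
Cable    | Books      
Printer  | Supplies   
Tablet   | Books      
Phone    | Tools      
Router   | Tools      
Monitor  | NULL       
Speaker  | Electronics
Keyboard | Furniture  
Chair    | Books      


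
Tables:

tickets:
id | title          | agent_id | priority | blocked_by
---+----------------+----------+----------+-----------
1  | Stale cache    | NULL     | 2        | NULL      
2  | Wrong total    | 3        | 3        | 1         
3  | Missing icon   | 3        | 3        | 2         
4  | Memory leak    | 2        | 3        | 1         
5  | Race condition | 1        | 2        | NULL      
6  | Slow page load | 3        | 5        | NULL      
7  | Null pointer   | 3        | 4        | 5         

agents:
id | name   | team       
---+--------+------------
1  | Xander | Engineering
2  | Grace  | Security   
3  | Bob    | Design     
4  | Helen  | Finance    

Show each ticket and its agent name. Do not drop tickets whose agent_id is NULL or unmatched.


LEFT JOIN keeps every row from tickets (the left table); where agent_id has no match in agents, the agent columns become NULL. Walk through each ticket:
  - ticket 1 (Stale cache): agent_id=NULL, no match -> kept with NULL
  - ticket 2 (Wrong total): agent_id=3 -> matches Bob
  - ticket 3 (Missing icon): agent_id=3 -> matches Bob
  - ticket 4 (Memory leak): agent_id=2 -> matches Grace
  - ticket 5 (Race condition): agent_id=1 -> matches Xander
  - ticket 6 (Slow page load): agent_id=3 -> matches Bob
  - ticket 7 (Null pointer): agent_id=3 -> matches Bob
All 7 rows appear; 1 has NULL agent.

SQL:
SELECT a.title, b.name AS agent
FROM tickets a
LEFT JOIN agents b ON a.agent_id = b.id

Result:
title          | agent 
---------------+-------
Stale cache    | NULL  
Wrong total    | Bob   
Missing icon   | Bob   
Memory leak    | Grace 
Race condition | Xander
Slow page load | Bob   
Null pointer   | Bob   


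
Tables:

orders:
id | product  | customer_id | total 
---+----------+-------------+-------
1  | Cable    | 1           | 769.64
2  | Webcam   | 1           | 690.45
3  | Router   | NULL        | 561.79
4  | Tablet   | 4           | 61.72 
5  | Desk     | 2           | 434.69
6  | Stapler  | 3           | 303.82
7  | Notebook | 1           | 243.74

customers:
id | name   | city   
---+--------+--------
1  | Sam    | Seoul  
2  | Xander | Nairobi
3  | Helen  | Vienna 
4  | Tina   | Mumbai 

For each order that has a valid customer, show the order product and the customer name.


INNER JOIN keeps only orders rows whose customer_id matches an id in customers. Walk through each order:
  - order 1 (Cable): customer_id=1 -> matches Sam
  - order 2 (Webcam): customer_id=1 -> matches Sam
  - order 3 (Router): customer_id=NULL, no match -> dropped
  - order 4 (Tablet): customer_id=4 -> matches Tina
  - order 5 (Desk): customer_id=2 -> matches Xander
  - order 6 (Stapler): customer_id=3 -> matches Helen
  - order 7 (Notebook): customer_id=1 -> matches Sam
So 1 of 7 rows is dropped.

SQL:
SELECT a.product, b.name AS customer
FROM orders a
INNER JOIN customers b ON a.customer_id = b.id

Result:
product  | customer
---------+---------
Cable    | Sam     
Webcam   | Sam     
Tablet   | Tina    
Desk     | Xander  
Stapler  | Helen   
Notebook | Sam     


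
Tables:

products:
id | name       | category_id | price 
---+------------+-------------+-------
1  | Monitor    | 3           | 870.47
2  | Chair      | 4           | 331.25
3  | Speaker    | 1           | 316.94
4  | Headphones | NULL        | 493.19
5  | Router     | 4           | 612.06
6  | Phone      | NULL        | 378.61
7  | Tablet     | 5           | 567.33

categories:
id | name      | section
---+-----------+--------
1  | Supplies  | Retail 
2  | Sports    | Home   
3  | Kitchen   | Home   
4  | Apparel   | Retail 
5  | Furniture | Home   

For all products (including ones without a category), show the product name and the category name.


LEFT JOIN keeps every row from products (the left table); where category_id has no match in categories, the category columns become NULL. Walk through each product:
  - product 1 (Monitor): category_id=3 -> matches Kitchen
  - product 2 (Chair): category_id=4 -> matches Apparel
  - product 3 (Speaker): category_id=1 -> matches Supplies
  - product 4 (Headphones): category_id=NULL, no match -> kept with NULL
  - product 5 (Router): category_id=4 -> matches Apparel
  - product 6 (Phone): category_id=NULL, no match -> kept with NULL
  - product 7 (Tablet): category_id=5 -> matches Furniture
All 7 rows appear; 2 have NULL category.

SQL:
SELECT a.name, b.name AS category
FROM products a
LEFT JOIN categories b ON a.category_id = b.id

Result:
name       | category 
-----------+----------
Monitor    | Kitchen  
Chair      | Apparel  
Speaker    | Supplies 
Headphones | NULL     
Router     | Apparel  
Phone      | NULL     
Tablet     | Furniture


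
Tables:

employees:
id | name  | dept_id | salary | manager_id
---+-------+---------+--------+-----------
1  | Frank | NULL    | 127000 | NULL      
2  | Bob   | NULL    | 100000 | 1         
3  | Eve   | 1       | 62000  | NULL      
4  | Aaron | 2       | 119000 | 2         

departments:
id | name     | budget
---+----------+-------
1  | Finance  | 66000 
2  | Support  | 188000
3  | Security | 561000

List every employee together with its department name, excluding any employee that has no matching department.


INNER JOIN keeps only employees rows whose dept_id matches an id in departments. Walk through each employee:
  - employee 1 (Frank): dept_id=NULL, no match -> dropped
  - employee 2 (Bob): dept_id=NULL, no match -> dropped
  - employee 3 (Eve): dept_id=1 -> matches Finance
  - employee 4 (Aaron): dept_id=2 -> matches Support
So 2 of 4 rows are dropped.

SQL:
SELECT a.name, b.name AS department
FROM employees a
INNER JOIN departments b ON a.dept_id = b.id

Result:
name  | department
------+-----------
Eve   | Finance   
Aaron | Support   


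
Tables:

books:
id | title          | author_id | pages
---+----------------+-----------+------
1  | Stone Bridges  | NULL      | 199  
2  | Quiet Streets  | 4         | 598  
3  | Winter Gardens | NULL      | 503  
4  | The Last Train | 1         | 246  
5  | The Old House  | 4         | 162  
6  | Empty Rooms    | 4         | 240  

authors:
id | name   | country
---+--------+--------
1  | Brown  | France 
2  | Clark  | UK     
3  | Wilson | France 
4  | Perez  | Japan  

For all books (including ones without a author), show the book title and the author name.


LEFT JOIN keeps every row from books (the left table); where author_id has no match in authors, the author columns become NULL. Walk through each book:
  - book 1 (Stone Bridges): author_id=NULL, no match -> kept with NULL
  - book 2 (Quiet Streets): author_id=4 -> matches Perez
  - book 3 (Winter Gardens): author_id=NULL, no match -> kept with NULL
  - book 4 (The Last Train): author_id=1 -> matches Brown
  - book 5 (The Old House): author_id=4 -> matches Perez
  - book 6 (Empty Rooms): author_id=4 -> matches Perez
All 6 rows appear; 2 have NULL author.

SQL:
SELECT a.title, b.name AS author
FROM books a
LEFT JOIN authors b ON a.author_id = b.id

Result:
title          | author
---------------+-------
Stone Bridges  | NULL  
Quiet Streets  | Perez 
Winter Gardens | NULL  
The Last Train | Brown 
The Old House  | Perez 
Empty Rooms    | Perez 


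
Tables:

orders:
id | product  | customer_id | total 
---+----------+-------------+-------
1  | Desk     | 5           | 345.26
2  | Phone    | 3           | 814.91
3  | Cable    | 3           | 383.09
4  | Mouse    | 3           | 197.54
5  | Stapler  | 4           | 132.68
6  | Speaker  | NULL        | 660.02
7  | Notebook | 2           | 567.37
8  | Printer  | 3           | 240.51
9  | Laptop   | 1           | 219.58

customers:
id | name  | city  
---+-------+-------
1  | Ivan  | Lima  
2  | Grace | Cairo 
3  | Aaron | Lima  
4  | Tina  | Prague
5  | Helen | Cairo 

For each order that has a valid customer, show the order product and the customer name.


INNER JOIN keeps only orders rows whose customer_id matches an id in customers. Walk through each order:
  - order 1 (Desk): customer_id=5 -> matches Helen
  - order 2 (Phone): customer_id=3 -> matches Aaron
  - order 3 (Cable): customer_id=3 -> matches Aaron
  - order 4 (Mouse): customer_id=3 -> matches Aaron
  - order 5 (Stapler): customer_id=4 -> matches Tina
  - order 6 (Speaker): customer_id=NULL, no match -> dropped
  - order 7 (Notebook): customer_id=2 -> matches Grace
  - order 8 (Printer): customer_id=3 -> matches Aaron
  - order 9 (Laptop): customer_id=1 -> matches Ivan
So 1 of 9 rows is dropped.

SQL:
SELECT a.product, b.name AS customer
FROM orders a
INNER JOIN customers b ON a.customer_id = b.id

Result:
product  | customer
---------+---------
Desk     | Helen   
Phone    | Aaron   
Cable    | Aaron   
Mouse    | Aaron   
Stapler  | Tina    
Notebook | Grace   
Printer  | Aaron   
Laptop   | Ivan    


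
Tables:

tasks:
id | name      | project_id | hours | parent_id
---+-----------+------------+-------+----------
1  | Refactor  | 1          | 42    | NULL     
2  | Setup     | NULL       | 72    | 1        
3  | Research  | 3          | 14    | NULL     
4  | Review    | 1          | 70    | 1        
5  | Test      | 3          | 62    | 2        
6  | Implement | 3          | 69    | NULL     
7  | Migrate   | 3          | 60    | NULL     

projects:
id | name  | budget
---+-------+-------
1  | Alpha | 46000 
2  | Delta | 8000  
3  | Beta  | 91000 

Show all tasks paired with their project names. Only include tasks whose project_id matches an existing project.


INNER JOIN keeps only tasks rows whose project_id matches an id in projects. Walk through each task:
  - task 1 (Refactor): project_id=1 -> matches Alpha
  - task 2 (Setup): project_id=NULL, no match -> dropped
  - task 3 (Research): project_id=3 -> matches Beta
  - task 4 (Review): project_id=1 -> matches Alpha
  - task 5 (Test): project_id=3 -> matches Beta
  - task 6 (Implement): project_id=3 -> matches Beta
  - task 7 (Migrate): project_id=3 -> matches Beta
So 1 of 7 rows is dropped.

SQL:
SELECT a.name, b.name AS project
FROM tasks a
INNER JOIN projects b ON a.project_id = b.id

Result:
name      | project
----------+--------
Refactor  | Alpha  
Research  | Beta   
Review    | Alpha  
Test      | Beta   
Implement | Beta   
Migrate   | Beta   


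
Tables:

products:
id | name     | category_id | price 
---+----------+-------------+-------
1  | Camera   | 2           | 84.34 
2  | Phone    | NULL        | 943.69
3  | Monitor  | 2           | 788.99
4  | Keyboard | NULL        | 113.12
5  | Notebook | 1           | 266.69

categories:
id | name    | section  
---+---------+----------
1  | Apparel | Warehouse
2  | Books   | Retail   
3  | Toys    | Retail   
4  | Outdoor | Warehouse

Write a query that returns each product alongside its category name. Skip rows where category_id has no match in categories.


INNER JOIN keeps only products rows whose category_id matches an id in categories. Walk through each product:
  - product 1 (Camera): category_id=2 -> matches Books
  - product 2 (Phone): category_id=NULL, no match -> dropped
  - product 3 (Monitor): category_id=2 -> matches Books
  - product 4 (Keyboard): category_id=NULL, no match -> dropped
  - product 5 (Notebook): category_id=1 -> matches Apparel
So 2 of 5 rows are dropped.

SQL:
SELECT a.name, b.name AS category
FROM products a
INNER JOIN categories b ON a.category_id = b.id

Result:
name     | category
---------+---------
Camera   | Books   
Monitor  | Books   
Notebook | Apparel 


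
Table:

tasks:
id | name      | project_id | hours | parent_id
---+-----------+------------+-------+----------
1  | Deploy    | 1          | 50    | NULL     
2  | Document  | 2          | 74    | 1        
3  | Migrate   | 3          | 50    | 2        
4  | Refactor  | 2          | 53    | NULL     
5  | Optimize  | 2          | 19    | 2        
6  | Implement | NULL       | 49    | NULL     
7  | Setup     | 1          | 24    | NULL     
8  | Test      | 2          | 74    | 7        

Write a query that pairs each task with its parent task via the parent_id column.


This is a self-join: tasks is joined to a second copy of itself, matching each row's parent_id to another row's id. Use LEFT JOIN so rows with parent_id=NULL are kept.
  - task 1 (Deploy): parent_id=NULL -> NULL
  - task 2 (Document): parent_id=1 -> Deploy
  - task 3 (Migrate): parent_id=2 -> Document
  - task 4 (Refactor): parent_id=NULL -> NULL
  - task 5 (Optimize): parent_id=2 -> Document
  - task 6 (Implement): parent_id=NULL -> NULL
  - task 7 (Setup): parent_id=NULL -> NULL
  - task 8 (Test): parent_id=7 -> Setup

SQL:
SELECT a.name AS item, b.name AS parent
FROM tasks a
LEFT JOIN tasks b ON a.parent_id = b.id

Result:
item      | parent  
----------+---------
Deploy    | NULL    
Document  | Deploy  
Migrate   | Document
Refactor  | NULL    
Optimize  | Document
Implement | NULL    
Setup     | NULL    
Test      | Setup   


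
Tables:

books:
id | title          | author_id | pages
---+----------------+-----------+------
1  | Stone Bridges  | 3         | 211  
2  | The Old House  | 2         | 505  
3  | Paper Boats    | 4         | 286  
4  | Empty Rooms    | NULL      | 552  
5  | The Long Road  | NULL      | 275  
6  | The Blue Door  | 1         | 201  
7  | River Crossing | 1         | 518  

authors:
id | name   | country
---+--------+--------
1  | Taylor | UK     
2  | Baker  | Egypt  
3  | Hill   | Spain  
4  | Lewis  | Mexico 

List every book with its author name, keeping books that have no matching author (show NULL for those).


LEFT JOIN keeps every row from books (the left table); where author_id has no match in authors, the author columns become NULL. Walk through each book:
  - book 1 (Stone Bridges): author_id=3 -> matches Hill
  - book 2 (The Old House): author_id=2 -> matches Baker
  - book 3 (Paper Boats): author_id=4 -> matches Lewis
  - book 4 (Empty Rooms): author_id=NULL, no match -> kept with NULL
  - book 5 (The Long Road): author_id=NULL, no match -> kept with NULL
  - book 6 (The Blue Door): author_id=1 -> matches Taylor
  - book 7 (River Crossing): author_id=1 -> matches Taylor
All 7 rows appear; 2 have NULL author.

SQL:
SELECT a.title, b.name AS author
FROM books a
LEFT JOIN authors b ON a.author_id = b.id

Result:
title          | author
---------------+-------
Stone Bridges  | Hill  
The Old House  | Baker 
Paper Boats    | Lewis 
Empty Rooms    | NULL  
The Long Road  | NULL  
The Blue Door  | Taylor
River Crossing | Taylor


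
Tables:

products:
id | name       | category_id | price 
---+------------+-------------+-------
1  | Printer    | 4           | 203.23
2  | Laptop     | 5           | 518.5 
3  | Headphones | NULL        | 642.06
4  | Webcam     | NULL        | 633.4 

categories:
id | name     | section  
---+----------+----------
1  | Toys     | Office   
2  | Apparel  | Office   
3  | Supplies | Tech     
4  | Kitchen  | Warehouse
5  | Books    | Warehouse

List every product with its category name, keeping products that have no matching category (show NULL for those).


LEFT JOIN keeps every row from products (the left table); where category_id has no match in categories, the category columns become NULL. Walk through each product:
  - product 1 (Printer): category_id=4 -> matches Kitchen
  - product 2 (Laptop): category_id=5 -> matches Books
  - product 3 (Headphones): category_id=NULL, no match -> kept with NULL
  - product 4 (Webcam): category_id=NULL, no match -> kept with NULL
All 4 rows appear; 2 have NULL category.

SQL:
SELECT a.name, b.name AS category
FROM products a
LEFT JOIN categories b ON a.category_id = b.id

Result:
name       | category
-----------+---------
Printer    | Kitchen 
Laptop     | Books   
Headphones | NULL    
Webcam     | NULL    


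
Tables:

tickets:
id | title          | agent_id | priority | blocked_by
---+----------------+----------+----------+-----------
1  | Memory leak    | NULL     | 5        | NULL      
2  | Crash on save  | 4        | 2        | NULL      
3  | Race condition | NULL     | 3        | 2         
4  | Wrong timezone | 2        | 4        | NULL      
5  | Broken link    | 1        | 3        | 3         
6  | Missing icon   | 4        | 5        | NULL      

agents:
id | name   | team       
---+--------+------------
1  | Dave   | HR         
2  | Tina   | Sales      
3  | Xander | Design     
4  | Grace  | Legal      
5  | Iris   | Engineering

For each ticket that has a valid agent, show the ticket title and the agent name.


INNER JOIN keeps only tickets rows whose agent_id matches an id in agents. Walk through each ticket:
  - ticket 1 (Memory leak): agent_id=NULL, no match -> dropped
  - ticket 2 (Crash on save): agent_id=4 -> matches Grace
  - ticket 3 (Race condition): agent_id=NULL, no match -> dropped
  - ticket 4 (Wrong timezone): agent_id=2 -> matches Tina
  - ticket 5 (Broken link): agent_id=1 -> matches Dave
  - ticket 6 (Missing icon): agent_id=4 -> matches Grace
So 2 of 6 rows are dropped.

SQL:
SELECT a.title, b.name AS agent
FROM tickets a
INNER JOIN agents b ON a.agent_id = b.id

Result:
title          | agent
---------------+------
Crash on save  | Grace
Wrong timezone | Tina 
Broken link    | Dave 
Missing icon   | Grace


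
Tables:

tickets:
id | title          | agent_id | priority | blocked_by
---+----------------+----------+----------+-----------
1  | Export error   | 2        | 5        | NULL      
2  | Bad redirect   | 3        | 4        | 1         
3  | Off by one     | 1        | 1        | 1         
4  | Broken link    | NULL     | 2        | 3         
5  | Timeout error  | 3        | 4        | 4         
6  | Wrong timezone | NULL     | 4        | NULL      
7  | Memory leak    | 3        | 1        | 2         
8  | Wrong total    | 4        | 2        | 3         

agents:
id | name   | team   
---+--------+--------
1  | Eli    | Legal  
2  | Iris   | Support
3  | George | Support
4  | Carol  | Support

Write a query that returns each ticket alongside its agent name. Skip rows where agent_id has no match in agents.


INNER JOIN keeps only tickets rows whose agent_id matches an id in agents. Walk through each ticket:
  - ticket 1 (Export error): agent_id=2 -> matches Iris
  - ticket 2 (Bad redirect): agent_id=3 -> matches George
  - ticket 3 (Off by one): agent_id=1 -> matches Eli
  - ticket 4 (Broken link): agent_id=NULL, no match -> dropped
  - ticket 5 (Timeout error): agent_id=3 -> matches George
  - ticket 6 (Wrong timezone): agent_id=NULL, no match -> dropped
  - ticket 7 (Memory leak): agent_id=3 -> matches George
  - ticket 8 (Wrong total): agent_id=4 -> matches Carol
So 2 of 8 rows are dropped.

SQL:
SELECT a.title, b.name AS agent
FROM tickets a
INNER JOIN agents b ON a.agent_id = b.id

Result:
title         | agent 
--------------+-------
Export error  | Iris  
Bad redirect  | George
Off by one    | Eli   
Timeout error | George
Memory leak   | George
Wrong total   | Carol 


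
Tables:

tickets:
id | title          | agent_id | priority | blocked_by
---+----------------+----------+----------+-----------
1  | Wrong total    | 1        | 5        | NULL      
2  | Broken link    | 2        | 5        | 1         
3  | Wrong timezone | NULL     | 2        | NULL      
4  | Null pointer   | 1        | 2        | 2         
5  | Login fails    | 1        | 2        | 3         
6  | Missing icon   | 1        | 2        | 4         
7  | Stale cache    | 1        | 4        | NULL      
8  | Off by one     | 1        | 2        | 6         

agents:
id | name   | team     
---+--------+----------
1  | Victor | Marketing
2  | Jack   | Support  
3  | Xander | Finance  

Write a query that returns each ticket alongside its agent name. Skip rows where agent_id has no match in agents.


INNER JOIN keeps only tickets rows whose agent_id matches an id in agents. Walk through each ticket:
  - ticket 1 (Wrong total): agent_id=1 -> matches Victor
  - ticket 2 (Broken link): agent_id=2 -> matches Jack
  - ticket 3 (Wrong timezone): agent_id=NULL, no match -> dropped
  - ticket 4 (Null pointer): agent_id=1 -> matches Victor
  - ticket 5 (Login fails): agent_id=1 -> matches Victor
  - ticket 6 (Missing icon): agent_id=1 -> matches Victor
  - ticket 7 (Stale cache): agent_id=1 -> matches Victor
  - ticket 8 (Off by one): agent_id=1 -> matches Victor
So 1 of 8 rows is dropped.

SQL:
SELECT a.title, b.name AS agent
FROM tickets a
INNER JOIN agents b ON a.agent_id = b.id

Result:
title        | agent 
-------------+-------
Wrong total  | Victor
Broken link  | Jack  
Null pointer | Victor
Login fails  | Victor
Missing icon | Victor
Stale cache  | Victor
Off by one   | Victor


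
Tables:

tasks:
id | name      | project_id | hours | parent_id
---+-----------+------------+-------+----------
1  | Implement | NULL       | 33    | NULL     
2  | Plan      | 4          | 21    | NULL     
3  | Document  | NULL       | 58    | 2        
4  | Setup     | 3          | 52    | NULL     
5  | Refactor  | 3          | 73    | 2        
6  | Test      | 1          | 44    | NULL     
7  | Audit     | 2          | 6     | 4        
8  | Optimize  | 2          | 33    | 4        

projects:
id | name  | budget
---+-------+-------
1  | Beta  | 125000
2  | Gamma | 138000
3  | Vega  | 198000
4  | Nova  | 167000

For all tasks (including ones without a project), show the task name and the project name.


LEFT JOIN keeps every row from tasks (the left table); where project_id has no match in projects, the project columns become NULL. Walk through each task:
  - task 1 (Implement): project_id=NULL, no match -> kept with NULL
  - task 2 (Plan): project_id=4 -> matches Nova
  - task 3 (Document): project_id=NULL, no match -> kept with NULL
  - task 4 (Setup): project_id=3 -> matches Vega
  - task 5 (Refactor): project_id=3 -> matches Vega
  - task 6 (Test): project_id=1 -> matches Beta
  - task 7 (Audit): project_id=2 -> matches Gamma
  - task 8 (Optimize): project_id=2 -> matches Gamma
All 8 rows appear; 2 have NULL project.

SQL:
SELECT a.name, b.name AS project
FROM tasks a
LEFT JOIN projects b ON a.project_id = b.id

Result:
name      | project
----------+--------
Implement | NULL   
Plan      | Nova   
Document  | NULL   
Setup     | Vega   
Refactor  | Vega   
Test      | Beta   
Audit     | Gamma  
Optimize  | Gamma  


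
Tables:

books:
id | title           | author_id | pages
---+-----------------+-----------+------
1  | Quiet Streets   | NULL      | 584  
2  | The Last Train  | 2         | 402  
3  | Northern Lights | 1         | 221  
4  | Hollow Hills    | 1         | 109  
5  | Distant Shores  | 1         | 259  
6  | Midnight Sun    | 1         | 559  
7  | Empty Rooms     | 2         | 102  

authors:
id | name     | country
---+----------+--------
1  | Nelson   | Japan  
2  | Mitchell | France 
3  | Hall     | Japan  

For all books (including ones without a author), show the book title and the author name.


LEFT JOIN keeps every row from books (the left table); where author_id has no match in authors, the author columns become NULL. Walk through each book:
  - book 1 (Quiet Streets): author_id=NULL, no match -> kept with NULL
  - book 2 (The Last Train): author_id=2 -> matches Mitchell
  - book 3 (Northern Lights): author_id=1 -> matches Nelson
  - book 4 (Hollow Hills): author_id=1 -> matches Nelson
  - book 5 (Distant Shores): author_id=1 -> matches Nelson
  - book 6 (Midnight Sun): author_id=1 -> matches Nelson
  - book 7 (Empty Rooms): author_id=2 -> matches Mitchell
All 7 rows appear; 1 has NULL author.

SQL:
SELECT a.title, b.name AS author
FROM books a
LEFT JOIN authors b ON a.author_id = b.id

Result:
title           | author  
----------------+---------
Quiet Streets   | NULL    
The Last Train  | Mitchell
Northern Lights | Nelson  
Hollow Hills    | Nelson  
Distant Shores  | Nelson  
Midnight Sun    | Nelson  
Empty Rooms     | Mitchell


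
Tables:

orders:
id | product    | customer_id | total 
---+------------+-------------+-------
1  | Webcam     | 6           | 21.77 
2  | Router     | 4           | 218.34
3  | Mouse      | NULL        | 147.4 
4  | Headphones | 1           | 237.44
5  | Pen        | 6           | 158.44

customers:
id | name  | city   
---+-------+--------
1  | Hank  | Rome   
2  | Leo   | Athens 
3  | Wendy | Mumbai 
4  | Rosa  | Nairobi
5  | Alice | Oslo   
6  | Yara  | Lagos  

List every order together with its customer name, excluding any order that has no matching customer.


INNER JOIN keeps only orders rows whose customer_id matches an id in customers. Walk through each order:
  - order 1 (Webcam): customer_id=6 -> matches Yara
  - order 2 (Router): customer_id=4 -> matches Rosa
  - order 3 (Mouse): customer_id=NULL, no match -> dropped
  - order 4 (Headphones): customer_id=1 -> matches Hank
  - order 5 (Pen): customer_id=6 -> matches Yara
So 1 of 5 rows is dropped.

SQL:
SELECT a.product, b.name AS customer
FROM orders a
INNER JOIN customers b ON a.customer_id = b.id

Result:
product    | customer
-----------+---------
Webcam     | Yara    
Router     | Rosa    
Headphones | Hank    
Pen        | Yara    


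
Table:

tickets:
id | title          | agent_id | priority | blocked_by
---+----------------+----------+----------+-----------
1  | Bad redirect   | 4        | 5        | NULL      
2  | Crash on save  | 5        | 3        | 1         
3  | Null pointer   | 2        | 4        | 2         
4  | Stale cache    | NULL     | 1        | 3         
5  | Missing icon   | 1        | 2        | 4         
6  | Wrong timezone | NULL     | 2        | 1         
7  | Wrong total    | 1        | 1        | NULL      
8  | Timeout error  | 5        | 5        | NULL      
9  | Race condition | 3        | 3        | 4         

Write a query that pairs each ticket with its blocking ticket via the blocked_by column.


This is a self-join: tickets is joined to a second copy of itself, matching each row's blocked_by to another row's id. Use LEFT JOIN so rows with blocked_by=NULL are kept.
  - ticket 1 (Bad redirect): blocked_by=NULL -> NULL
  - ticket 2 (Crash on save): blocked_by=1 -> Bad redirect
  - ticket 3 (Null pointer): blocked_by=2 -> Crash on save
  - ticket 4 (Stale cache): blocked_by=3 -> Null pointer
  - ticket 5 (Missing icon): blocked_by=4 -> Stale cache
  - ticket 6 (Wrong timezone): blocked_by=1 -> Bad redirect
  - ticket 7 (Wrong total): blocked_by=NULL -> NULL
  - ticket 8 (Timeout error): blocked_by=NULL -> NULL
  - ticket 9 (Race condition): blocked_by=4 -> Stale cache

SQL:
SELECT a.title AS item, b.title AS blocked_by
FROM tickets a
LEFT JOIN tickets b ON a.blocked_by = b.id

Result:
item           | blocked_by   
---------------+--------------
Bad redirect   | NULL         
Crash on save  | Bad redirect 
Null pointer   | Crash on save
Stale cache    | Null pointer 
Missing icon   | Stale cache  
Wrong timezone | Bad redirect 
Wrong total    | NULL         
Timeout error  | NULL         
Race condition | Stale cache  


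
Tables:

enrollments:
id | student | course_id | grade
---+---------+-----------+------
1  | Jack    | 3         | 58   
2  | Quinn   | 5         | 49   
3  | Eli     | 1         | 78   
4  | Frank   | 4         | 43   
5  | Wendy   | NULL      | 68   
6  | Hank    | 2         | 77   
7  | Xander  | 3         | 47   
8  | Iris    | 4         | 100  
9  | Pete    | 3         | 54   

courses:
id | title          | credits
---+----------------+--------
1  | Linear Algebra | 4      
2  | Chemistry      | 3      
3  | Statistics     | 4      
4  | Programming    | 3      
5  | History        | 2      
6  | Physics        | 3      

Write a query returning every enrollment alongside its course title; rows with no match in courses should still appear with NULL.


LEFT JOIN keeps every row from enrollments (the left table); where course_id has no match in courses, the course columns become NULL. Walk through each enrollment:
  - enrollment 1 (Jack): course_id=3 -> matches Statistics
  - enrollment 2 (Quinn): course_id=5 -> matches History
  - enrollment 3 (Eli): course_id=1 -> matches Linear Algebra
  - enrollment 4 (Frank): course_id=4 -> matches Programming
  - enrollment 5 (Wendy): course_id=NULL, no match -> kept with NULL
  - enrollment 6 (Hank): course_id=2 -> matches Chemistry
  - enrollment 7 (Xander): course_id=3 -> matches Statistics
  - enrollment 8 (Iris): course_id=4 -> matches Programming
  - enrollment 9 (Pete): course_id=3 -> matches Statistics
All 9 rows appear; 1 has NULL course.

SQL:
SELECT a.student, b.title AS course
FROM enrollments a
LEFT JOIN courses b ON a.course_id = b.id

Result:
student | course        
--------+---------------
Jack    | Statistics    
Quinn   | History       
Eli     | Linear Algebra
Frank   | Programming   
Wendy   | NULL          
Hank    | Chemistry     
Xander  | Statistics    
Iris    | Programming   
Pete    | Statistics    


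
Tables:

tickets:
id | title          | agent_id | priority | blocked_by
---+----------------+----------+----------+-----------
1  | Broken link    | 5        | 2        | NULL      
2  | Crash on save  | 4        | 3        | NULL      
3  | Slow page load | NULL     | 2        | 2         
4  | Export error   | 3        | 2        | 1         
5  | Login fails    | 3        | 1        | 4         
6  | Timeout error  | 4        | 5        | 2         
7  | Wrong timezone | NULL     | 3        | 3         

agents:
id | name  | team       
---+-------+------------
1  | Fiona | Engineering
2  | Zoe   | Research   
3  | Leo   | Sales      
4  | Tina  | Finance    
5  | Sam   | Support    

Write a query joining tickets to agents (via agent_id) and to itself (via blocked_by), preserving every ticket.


Two LEFT JOINs from the same base table tickets: one to agents via agent_id, one to tickets itself via blocked_by. Both are LEFT so every ticket is preserved.
Match against agents:
  - ticket 1 (Broken link): agent_id=5 -> matches Sam
  - ticket 2 (Crash on save): agent_id=4 -> matches Tina
  - ticket 3 (Slow page load): agent_id=NULL, no match -> kept with NULL
  - ticket 4 (Export error): agent_id=3 -> matches Leo
  - ticket 5 (Login fails): agent_id=3 -> matches Leo
  - ticket 6 (Timeout error): agent_id=4 -> matches Tina
  - ticket 7 (Wrong timezone): agent_id=NULL, no match -> kept with NULL
Match against tickets (self):
  - ticket 1 (Broken link): blocked_by=NULL -> NULL
  - ticket 2 (Crash on save): blocked_by=NULL -> NULL
  - ticket 3 (Slow page load): blocked_by=2 -> Crash on save
  - ticket 4 (Export error): blocked_by=1 -> Broken link
  - ticket 5 (Login fails): blocked_by=4 -> Export error
  - ticket 6 (Timeout error): blocked_by=2 -> Crash on save
  - ticket 7 (Wrong timezone): blocked_by=3 -> Slow page load

SQL:
SELECT a.title, b.name AS agent, c.title AS blocked_by
FROM tickets a
LEFT JOIN agents b ON a.agent_id = b.id
LEFT JOIN tickets c ON a.blocked_by = c.id

Result:
title          | agent | blocked_by    
---------------+-------+---------------
Broken link    | Sam   | NULL          
Crash on save  | Tina  | NULL          
Slow page load | NULL  | Crash on save 
Export error   | Leo   | Broken link   
Login fails    | Leo   | Export error  
Timeout error  | Tina  | Crash on save 
Wrong timezone | NULL  | Slow page load


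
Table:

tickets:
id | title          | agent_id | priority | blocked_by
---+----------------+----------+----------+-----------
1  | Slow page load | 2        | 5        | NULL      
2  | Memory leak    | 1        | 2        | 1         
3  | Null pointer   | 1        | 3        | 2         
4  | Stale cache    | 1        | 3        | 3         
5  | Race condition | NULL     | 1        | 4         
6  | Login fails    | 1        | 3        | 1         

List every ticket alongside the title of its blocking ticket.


This is a self-join: tickets is joined to a second copy of itself, matching each row's blocked_by to another row's id. Use LEFT JOIN so rows with blocked_by=NULL are kept.
  - ticket 1 (Slow page load): blocked_by=NULL -> NULL
  - ticket 2 (Memory leak): blocked_by=1 -> Slow page load
  - ticket 3 (Null pointer): blocked_by=2 -> Memory leak
  - ticket 4 (Stale cache): blocked_by=3 -> Null pointer
  - ticket 5 (Race condition): blocked_by=4 -> Stale cache
  - ticket 6 (Login fails): blocked_by=1 -> Slow page load

SQL:
SELECT a.title AS item, b.title AS blocked_by
FROM tickets a
LEFT JOIN tickets b ON a.blocked_by = b.id

Result:
item           | blocked_by    
---------------+---------------
Slow page load | NULL          
Memory leak    | Slow page load
Null pointer   | Memory leak   
Stale cache    | Null pointer  
Race condition | Stale cache   
Login fails    | Slow page load


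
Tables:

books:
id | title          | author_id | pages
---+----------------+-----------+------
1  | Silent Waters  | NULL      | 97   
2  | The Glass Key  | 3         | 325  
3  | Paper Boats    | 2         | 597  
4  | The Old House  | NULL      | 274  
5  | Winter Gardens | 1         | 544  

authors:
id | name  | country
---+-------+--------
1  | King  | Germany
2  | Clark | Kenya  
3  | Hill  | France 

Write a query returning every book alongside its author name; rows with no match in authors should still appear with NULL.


LEFT JOIN keeps every row from books (the left table); where author_id has no match in authors, the author columns become NULL. Walk through each book:
  - book 1 (Silent Waters): author_id=NULL, no match -> kept with NULL
  - book 2 (The Glass Key): author_id=3 -> matches Hill
  - book 3 (Paper Boats): author_id=2 -> matches Clark
  - book 4 (The Old House): author_id=NULL, no match -> kept with NULL
  - book 5 (Winter Gardens): author_id=1 -> matches King
All 5 rows appear; 2 have NULL author.

SQL:
SELECT a.title, b.name AS author
FROM books a
LEFT JOIN authors b ON a.author_id = b.id

Result:
title          | author
---------------+-------
Silent Waters  | NULL  
The Glass Key  | Hill  
Paper Boats    | Clark 
The Old House  | NULL  
Winter Gardens | King  


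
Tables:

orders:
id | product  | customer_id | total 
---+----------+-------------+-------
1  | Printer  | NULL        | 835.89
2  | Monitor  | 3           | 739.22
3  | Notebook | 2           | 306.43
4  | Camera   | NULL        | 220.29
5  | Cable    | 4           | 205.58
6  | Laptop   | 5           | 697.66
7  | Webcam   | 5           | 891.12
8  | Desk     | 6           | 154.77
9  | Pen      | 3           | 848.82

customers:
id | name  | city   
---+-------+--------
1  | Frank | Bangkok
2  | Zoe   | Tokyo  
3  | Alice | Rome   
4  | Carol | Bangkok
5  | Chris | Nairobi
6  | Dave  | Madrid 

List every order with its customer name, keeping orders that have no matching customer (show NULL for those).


LEFT JOIN keeps every row from orders (the left table); where customer_id has no match in customers, the customer columns become NULL. Walk through each order:
  - order 1 (Printer): customer_id=NULL, no match -> kept with NULL
  - order 2 (Monitor): customer_id=3 -> matches Alice
  - order 3 (Notebook): customer_id=2 -> matches Zoe
  - order 4 (Camera): customer_id=NULL, no match -> kept with NULL
  - order 5 (Cable): customer_id=4 -> matches Carol
  - order 6 (Laptop): customer_id=5 -> matches Chris
  - order 7 (Webcam): customer_id=5 -> matches Chris
  - order 8 (Desk): customer_id=6 -> matches Dave
  - order 9 (Pen): customer_id=3 -> matches Alice
All 9 rows appear; 2 have NULL customer.

SQL:
SELECT a.product, b.name AS customer
FROM orders a
LEFT JOIN customers b ON a.customer_id = b.id

Result:
product  | customer
---------+---------
Printer  | NULL    
Monitor  | Alice   
Notebook | Zoe     
Camera   | NULL    
Cable    | Carol   
Laptop   | Chris   
Webcam   | Chris   
Desk     | Dave    
Pen      | Alice   


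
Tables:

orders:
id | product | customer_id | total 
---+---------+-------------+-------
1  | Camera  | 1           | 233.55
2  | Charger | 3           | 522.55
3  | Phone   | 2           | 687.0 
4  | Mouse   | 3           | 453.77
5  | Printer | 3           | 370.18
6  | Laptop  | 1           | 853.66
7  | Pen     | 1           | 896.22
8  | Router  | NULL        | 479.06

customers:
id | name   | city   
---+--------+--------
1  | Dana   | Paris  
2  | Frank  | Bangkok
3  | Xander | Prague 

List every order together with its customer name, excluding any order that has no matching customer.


INNER JOIN keeps only orders rows whose customer_id matches an id in customers. Walk through each order:
  - order 1 (Camera): customer_id=1 -> matches Dana
  - order 2 (Charger): customer_id=3 -> matches Xander
  - order 3 (Phone): customer_id=2 -> matches Frank
  - order 4 (Mouse): customer_id=3 -> matches Xander
  - order 5 (Printer): customer_id=3 -> matches Xander
  - order 6 (Laptop): customer_id=1 -> matches Dana
  - order 7 (Pen): customer_id=1 -> matches Dana
  - order 8 (Router): customer_id=NULL, no match -> dropped
So 1 of 8 rows is dropped.

SQL:
SELECT a.product, b.name AS customer
FROM orders a
INNER JOIN customers b ON a.customer_id = b.id

Result:
product | customer
--------+---------
Camera  | Dana    
Charger | Xander  
Phone   | Frank   
Mouse   | Xander  
Printer | Xander  
Laptop  | Dana    
Pen     | Dana    
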